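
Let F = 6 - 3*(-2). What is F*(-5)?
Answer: -60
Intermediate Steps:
F = 12 (F = 6 + 6 = 12)
F*(-5) = 12*(-5) = -60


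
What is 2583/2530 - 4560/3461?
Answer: -2597037/8756330 ≈ -0.29659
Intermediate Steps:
2583/2530 - 4560/3461 = -2597037/8756330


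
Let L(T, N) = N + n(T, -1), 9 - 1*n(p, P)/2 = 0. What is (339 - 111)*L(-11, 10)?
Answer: 6384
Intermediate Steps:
n(p, P) = 18 (n(p, P) = 18 - 2*0 = 18 + 0 = 18)
L(T, N) = 18 + N (L(T, N) = N + 18 = 18 + N)
(339 - 111)*L(-11, 10) = (339 - 111)*(18 + 10) = 228*28 = 6384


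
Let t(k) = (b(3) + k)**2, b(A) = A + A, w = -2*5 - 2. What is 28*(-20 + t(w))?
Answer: 448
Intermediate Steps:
w = -12 (w = -10 - 2 = -12)
b(A) = 2*A
t(k) = (6 + k)**2 (t(k) = (2*3 + k)**2 = (6 + k)**2)
28*(-20 + t(w)) = 28*(-20 + (6 - 12)**2) = 28*(-20 + (-6)**2) = 28*(-20 + 36) = 28*16 = 448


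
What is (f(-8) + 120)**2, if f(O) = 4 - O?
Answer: 17424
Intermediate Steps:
(f(-8) + 120)**2 = ((4 - 1*(-8)) + 120)**2 = ((4 + 8) + 120)**2 = (12 + 120)**2 = 132**2 = 17424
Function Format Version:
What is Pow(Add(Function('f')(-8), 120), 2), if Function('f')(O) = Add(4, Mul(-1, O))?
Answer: 17424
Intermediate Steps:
Pow(Add(Function('f')(-8), 120), 2) = Pow(Add(Add(4, Mul(-1, -8)), 120), 2) = Pow(Add(Add(4, 8), 120), 2) = Pow(Add(12, 120), 2) = Pow(132, 2) = 17424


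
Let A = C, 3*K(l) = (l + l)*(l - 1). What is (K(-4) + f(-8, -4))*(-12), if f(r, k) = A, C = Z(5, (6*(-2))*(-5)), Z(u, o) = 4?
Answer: -208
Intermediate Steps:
K(l) = 2*l*(-1 + l)/3 (K(l) = ((l + l)*(l - 1))/3 = ((2*l)*(-1 + l))/3 = (2*l*(-1 + l))/3 = 2*l*(-1 + l)/3)
C = 4
A = 4
f(r, k) = 4
(K(-4) + f(-8, -4))*(-12) = ((⅔)*(-4)*(-1 - 4) + 4)*(-12) = ((⅔)*(-4)*(-5) + 4)*(-12) = (40/3 + 4)*(-12) = (52/3)*(-12) = -208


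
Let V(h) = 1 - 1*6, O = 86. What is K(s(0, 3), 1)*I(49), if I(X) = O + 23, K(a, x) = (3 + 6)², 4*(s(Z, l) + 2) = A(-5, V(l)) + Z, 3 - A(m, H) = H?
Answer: 8829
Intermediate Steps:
V(h) = -5 (V(h) = 1 - 6 = -5)
A(m, H) = 3 - H
s(Z, l) = Z/4 (s(Z, l) = -2 + ((3 - 1*(-5)) + Z)/4 = -2 + ((3 + 5) + Z)/4 = -2 + (8 + Z)/4 = -2 + (2 + Z/4) = Z/4)
K(a, x) = 81 (K(a, x) = 9² = 81)
I(X) = 109 (I(X) = 86 + 23 = 109)
K(s(0, 3), 1)*I(49) = 81*109 = 8829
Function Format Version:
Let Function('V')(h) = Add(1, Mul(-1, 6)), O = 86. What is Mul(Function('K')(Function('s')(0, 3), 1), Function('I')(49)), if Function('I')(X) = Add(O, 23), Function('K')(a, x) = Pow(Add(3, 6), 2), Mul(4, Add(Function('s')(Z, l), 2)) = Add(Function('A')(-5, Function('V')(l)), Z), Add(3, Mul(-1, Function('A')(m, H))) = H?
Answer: 8829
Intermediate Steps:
Function('V')(h) = -5 (Function('V')(h) = Add(1, -6) = -5)
Function('A')(m, H) = Add(3, Mul(-1, H))
Function('s')(Z, l) = Mul(Rational(1, 4), Z) (Function('s')(Z, l) = Add(-2, Mul(Rational(1, 4), Add(Add(3, Mul(-1, -5)), Z))) = Add(-2, Mul(Rational(1, 4), Add(Add(3, 5), Z))) = Add(-2, Mul(Rational(1, 4), Add(8, Z))) = Add(-2, Add(2, Mul(Rational(1, 4), Z))) = Mul(Rational(1, 4), Z))
Function('K')(a, x) = 81 (Function('K')(a, x) = Pow(9, 2) = 81)
Function('I')(X) = 109 (Function('I')(X) = Add(86, 23) = 109)
Mul(Function('K')(Function('s')(0, 3), 1), Function('I')(49)) = Mul(81, 109) = 8829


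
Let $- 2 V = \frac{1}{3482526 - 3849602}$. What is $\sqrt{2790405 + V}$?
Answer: $\frac{\sqrt{375992535115082818}}{367076} \approx 1670.5$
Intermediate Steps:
$V = \frac{1}{734152}$ ($V = - \frac{1}{2 \left(3482526 - 3849602\right)} = - \frac{1}{2 \left(-367076\right)} = \left(- \frac{1}{2}\right) \left(- \frac{1}{367076}\right) = \frac{1}{734152} \approx 1.3621 \cdot 10^{-6}$)
$\sqrt{2790405 + V} = \sqrt{2790405 + \frac{1}{734152}} = \sqrt{\frac{2048581411561}{734152}} = \frac{\sqrt{375992535115082818}}{367076}$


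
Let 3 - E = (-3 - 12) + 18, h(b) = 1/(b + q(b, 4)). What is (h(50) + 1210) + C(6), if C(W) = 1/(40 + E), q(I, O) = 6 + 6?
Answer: 1500451/1240 ≈ 1210.0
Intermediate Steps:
q(I, O) = 12
h(b) = 1/(12 + b) (h(b) = 1/(b + 12) = 1/(12 + b))
E = 0 (E = 3 - ((-3 - 12) + 18) = 3 - (-15 + 18) = 3 - 1*3 = 3 - 3 = 0)
C(W) = 1/40 (C(W) = 1/(40 + 0) = 1/40)
(h(50) + 1210) + C(6) = (1/(12 + 50) + 1210) + 1/40 = (1/62 + 1210) + 1/40 = 75021/62 + 1/40 = 1500451/1240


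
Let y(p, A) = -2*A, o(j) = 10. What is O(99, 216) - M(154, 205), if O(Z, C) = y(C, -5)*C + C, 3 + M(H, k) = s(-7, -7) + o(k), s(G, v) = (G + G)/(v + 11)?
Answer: 4745/2 ≈ 2372.5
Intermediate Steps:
s(G, v) = 2*G/(11 + v) (s(G, v) = (2*G)/(11 + v) = 2*G/(11 + v))
M(H, k) = 7/2 (M(H, k) = -3 + (2*(-7)/(11 - 7) + 10) = -3 + (2*(-7)/4 + 10) = -3 + (2*(-7)*(¼) + 10) = -3 + (-7/2 + 10) = -3 + 13/2 = 7/2)
O(Z, C) = 11*C (O(Z, C) = (-2*(-5))*C + C = 10*C + C = 11*C)
O(99, 216) - M(154, 205) = 11*216 - 1*7/2 = 2376 - 7/2 = 4745/2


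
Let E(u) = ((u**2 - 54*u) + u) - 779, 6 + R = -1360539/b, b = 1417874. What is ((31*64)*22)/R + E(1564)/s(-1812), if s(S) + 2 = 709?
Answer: -20442469343089/6976522581 ≈ -2930.2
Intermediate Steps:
R = -9867783/1417874 (R = -6 - 1360539/1417874 = -9867783/1417874 ≈ -6.9596)
E(u) = -779 + u**2 - 53*u (E(u) = (u**2 - 53*u) - 779 = -779 + u**2 - 53*u)
s(S) = 707 (s(S) = -2 + 709 = 707)
((31*64)*22)/R + E(1564)/s(-1812) = ((31*64)*22)/(-9867783/1417874) + (-779 + 1564**2 - 53*1564)/707 = (1984*22)*(-1417874/9867783) + (-779 + 2446096 - 82892)*(1/707) = 43648*(-1417874/9867783) + 2362425*(1/707) = -61887364352/9867783 + 2362425/707 = -20442469343089/6976522581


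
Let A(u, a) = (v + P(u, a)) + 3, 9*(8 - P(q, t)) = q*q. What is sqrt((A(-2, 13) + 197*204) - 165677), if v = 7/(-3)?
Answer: I*sqrt(1129327)/3 ≈ 354.23*I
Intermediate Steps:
P(q, t) = 8 - q**2/9 (P(q, t) = 8 - q*q/9 = 8 - q**2/9)
v = -7/3 (v = 7*(-1/3) = -7/3 ≈ -2.3333)
A(u, a) = 26/3 - u**2/9 (A(u, a) = (-7/3 + (8 - u**2/9)) + 3 = (17/3 - u**2/9) + 3 = 26/3 - u**2/9)
sqrt((A(-2, 13) + 197*204) - 165677) = sqrt(((26/3 - 1/9*(-2)**2) + 197*204) - 165677) = sqrt(((26/3 - 1/9*4) + 40188) - 165677) = sqrt(((26/3 - 4/9) + 40188) - 165677) = sqrt((74/9 + 40188) - 165677) = sqrt(361766/9 - 165677) = sqrt(-1129327/9) = I*sqrt(1129327)/3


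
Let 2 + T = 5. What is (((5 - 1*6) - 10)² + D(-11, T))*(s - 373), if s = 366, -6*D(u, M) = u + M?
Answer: -2569/3 ≈ -856.33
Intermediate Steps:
T = 3 (T = -2 + 5 = 3)
D(u, M) = -M/6 - u/6 (D(u, M) = -(u + M)/6 = -(M + u)/6 = -M/6 - u/6)
(((5 - 1*6) - 10)² + D(-11, T))*(s - 373) = (((5 - 1*6) - 10)² + (-⅙*3 - ⅙*(-11)))*(366 - 373) = (((5 - 6) - 10)² + (-½ + 11/6))*(-7) = ((-1 - 10)² + 4/3)*(-7) = ((-11)² + 4/3)*(-7) = (121 + 4/3)*(-7) = (367/3)*(-7) = -2569/3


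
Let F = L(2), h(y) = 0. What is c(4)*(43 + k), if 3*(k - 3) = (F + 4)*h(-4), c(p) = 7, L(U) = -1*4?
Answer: 322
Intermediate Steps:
L(U) = -4
F = -4
k = 3 (k = 3 + ((-4 + 4)*0)/3 = 3 + (0*0)/3 = 3 + (⅓)*0 = 3 + 0 = 3)
c(4)*(43 + k) = 7*(43 + 3) = 7*46 = 322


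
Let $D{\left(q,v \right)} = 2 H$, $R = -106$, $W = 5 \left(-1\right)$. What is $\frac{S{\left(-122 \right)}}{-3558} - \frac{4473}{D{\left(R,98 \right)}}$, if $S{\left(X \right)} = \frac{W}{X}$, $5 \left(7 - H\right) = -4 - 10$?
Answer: $- \frac{693436445}{3038532} \approx -228.21$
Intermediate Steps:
$W = -5$
$H = \frac{49}{5}$ ($H = 7 - \frac{-4 - 10}{5} = 7 - - \frac{14}{5} = 7 + \frac{14}{5} = \frac{49}{5} \approx 9.8$)
$S{\left(X \right)} = - \frac{5}{X}$
$D{\left(q,v \right)} = \frac{98}{5}$ ($D{\left(q,v \right)} = 2 \cdot \frac{49}{5} = \frac{98}{5}$)
$\frac{S{\left(-122 \right)}}{-3558} - \frac{4473}{D{\left(R,98 \right)}} = \frac{\left(-5\right) \frac{1}{-122}}{-3558} - \frac{4473}{\frac{98}{5}} = \left(-5\right) \left(- \frac{1}{122}\right) \left(- \frac{1}{3558}\right) - \frac{3195}{14} = \frac{5}{122} \left(- \frac{1}{3558}\right) - \frac{3195}{14} = - \frac{5}{434076} - \frac{3195}{14} = - \frac{693436445}{3038532}$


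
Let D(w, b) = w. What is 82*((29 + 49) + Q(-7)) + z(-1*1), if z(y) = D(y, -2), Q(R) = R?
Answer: 5821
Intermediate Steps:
z(y) = y
82*((29 + 49) + Q(-7)) + z(-1*1) = 82*((29 + 49) - 7) - 1*1 = 82*(78 - 7) - 1 = 82*71 - 1 = 5822 - 1 = 5821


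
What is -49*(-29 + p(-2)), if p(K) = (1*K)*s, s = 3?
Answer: 1715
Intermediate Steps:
p(K) = 3*K (p(K) = (1*K)*3 = K*3 = 3*K)
-49*(-29 + p(-2)) = -49*(-29 + 3*(-2)) = -49*(-29 - 6) = -49*(-35) = 1715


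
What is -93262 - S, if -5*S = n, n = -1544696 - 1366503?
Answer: -3377509/5 ≈ -6.7550e+5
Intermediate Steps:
n = -2911199
S = 2911199/5 (S = -⅕*(-2911199) = 2911199/5 ≈ 5.8224e+5)
-93262 - S = -93262 - 1*2911199/5 = -93262 - 2911199/5 = -3377509/5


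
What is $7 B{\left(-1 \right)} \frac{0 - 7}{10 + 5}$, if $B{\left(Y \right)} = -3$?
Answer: $\frac{49}{5} \approx 9.8$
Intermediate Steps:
$7 B{\left(-1 \right)} \frac{0 - 7}{10 + 5} = 7 \left(-3\right) \frac{0 - 7}{10 + 5} = - 21 \left(- \frac{7}{15}\right) = - 21 \left(\left(-7\right) \frac{1}{15}\right) = \left(-21\right) \left(- \frac{7}{15}\right) = \frac{49}{5}$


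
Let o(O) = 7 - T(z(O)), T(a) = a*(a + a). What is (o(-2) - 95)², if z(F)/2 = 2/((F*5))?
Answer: 4875264/625 ≈ 7800.4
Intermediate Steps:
z(F) = 4/(5*F) (z(F) = 2*(2/((F*5))) = 2*(2/((5*F))) = 2*(2*(1/(5*F))) = 2*(2/(5*F)) = 4/(5*F))
T(a) = 2*a² (T(a) = a*(2*a) = 2*a²)
o(O) = 7 - 32/(25*O²) (o(O) = 7 - 2*(4/(5*O))² = 7 - 2*16/(25*O²) = 7 - 32/(25*O²))
(o(-2) - 95)² = ((7 - 32/25/(-2)²) - 95)² = ((7 - 32/25*¼) - 95)² = ((7 - 8/25) - 95)² = (167/25 - 95)² = (-2208/25)² = 4875264/625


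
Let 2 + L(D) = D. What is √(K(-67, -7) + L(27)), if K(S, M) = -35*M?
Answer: 3*√30 ≈ 16.432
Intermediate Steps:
L(D) = -2 + D
√(K(-67, -7) + L(27)) = √(-35*(-7) + (-2 + 27)) = √(245 + 25) = √270 = 3*√30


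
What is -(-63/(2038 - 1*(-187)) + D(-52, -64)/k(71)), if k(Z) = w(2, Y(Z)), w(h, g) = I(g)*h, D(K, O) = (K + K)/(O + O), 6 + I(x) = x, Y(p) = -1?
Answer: 43037/498400 ≈ 0.086350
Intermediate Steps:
I(x) = -6 + x
D(K, O) = K/O (D(K, O) = (2*K)/((2*O)) = (2*K)*(1/(2*O)) = K/O)
w(h, g) = h*(-6 + g) (w(h, g) = (-6 + g)*h = h*(-6 + g))
k(Z) = -14 (k(Z) = 2*(-6 - 1) = 2*(-7) = -14)
-(-63/(2038 - 1*(-187)) + D(-52, -64)/k(71)) = -(-63/(2038 - 1*(-187)) - 52/(-64)/(-14)) = -(-63/(2038 + 187) - 52*(-1/64)*(-1/14)) = -(-63/2225 + (13/16)*(-1/14)) = -(-63*1/2225 - 13/224) = -(-63/2225 - 13/224) = -1*(-43037/498400) = 43037/498400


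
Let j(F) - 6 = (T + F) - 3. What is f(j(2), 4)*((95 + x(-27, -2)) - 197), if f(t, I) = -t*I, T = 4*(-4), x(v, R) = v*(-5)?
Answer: 1452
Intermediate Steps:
x(v, R) = -5*v
T = -16
j(F) = -13 + F (j(F) = 6 + ((-16 + F) - 3) = 6 + (-19 + F) = -13 + F)
f(t, I) = -I*t
f(j(2), 4)*((95 + x(-27, -2)) - 197) = (-1*4*(-13 + 2))*((95 - 5*(-27)) - 197) = (-1*4*(-11))*((95 + 135) - 197) = 44*(230 - 197) = 44*33 = 1452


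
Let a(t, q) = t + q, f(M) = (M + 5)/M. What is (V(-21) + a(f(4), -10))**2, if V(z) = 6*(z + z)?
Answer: 1079521/16 ≈ 67470.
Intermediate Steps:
f(M) = (5 + M)/M
a(t, q) = q + t
V(z) = 12*z (V(z) = 6*(2*z) = 12*z)
(V(-21) + a(f(4), -10))**2 = (12*(-21) + (-10 + (5 + 4)/4))**2 = (-252 + (-10 + (1/4)*9))**2 = (-252 + (-10 + 9/4))**2 = (-252 - 31/4)**2 = (-1039/4)**2 = 1079521/16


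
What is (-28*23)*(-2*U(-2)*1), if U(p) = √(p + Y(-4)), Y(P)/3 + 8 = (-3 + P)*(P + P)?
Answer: 1288*√142 ≈ 15348.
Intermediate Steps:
Y(P) = -24 + 6*P*(-3 + P) (Y(P) = -24 + 3*((-3 + P)*(P + P)) = -24 + 3*((-3 + P)*(2*P)) = -24 + 3*(2*P*(-3 + P)) = -24 + 6*P*(-3 + P))
U(p) = √(144 + p) (U(p) = √(p + (-24 - 18*(-4) + 6*(-4)²)) = √(p + (-24 + 72 + 6*16)) = √(p + (-24 + 72 + 96)) = √(p + 144) = √(144 + p))
(-28*23)*(-2*U(-2)*1) = (-28*23)*(-2*√(144 - 2)*1) = -644*(-2*√142) = -(-1288)*√142 = 1288*√142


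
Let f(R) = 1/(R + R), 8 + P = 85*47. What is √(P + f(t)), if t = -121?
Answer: √1929706/22 ≈ 63.143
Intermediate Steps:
P = 3987 (P = -8 + 85*47 = -8 + 3995 = 3987)
f(R) = 1/(2*R)
√(P + f(t)) = √(3987 + (½)/(-121)) = √(3987 + (½)*(-1/121)) = √(3987 - 1/242) = √(964853/242) = √1929706/22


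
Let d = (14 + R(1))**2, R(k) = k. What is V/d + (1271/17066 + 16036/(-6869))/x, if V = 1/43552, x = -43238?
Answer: 650316868948163/12417137354298549600 ≈ 5.2373e-5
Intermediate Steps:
V = 1/43552 ≈ 2.2961e-5
d = 225 (d = (14 + 1)**2 = 15**2 = 225)
V/d + (1271/17066 + 16036/(-6869))/x = (1/43552)/225 + (1271/17066 + 16036/(-6869))/(-43238) = (1/43552)*(1/225) + (1271*(1/17066) + 16036*(-1/6869))*(-1/43238) = 1/9799200 + (1271/17066 - 16036/6869)*(-1/43238) = 1/9799200 - 264939877/117226354*(-1/43238) = 1/9799200 + 264939877/5068633094252 = 650316868948163/12417137354298549600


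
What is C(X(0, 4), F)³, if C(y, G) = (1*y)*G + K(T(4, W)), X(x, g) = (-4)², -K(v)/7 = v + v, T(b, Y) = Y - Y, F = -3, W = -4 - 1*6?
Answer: -110592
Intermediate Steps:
W = -10 (W = -4 - 6 = -10)
T(b, Y) = 0
K(v) = -14*v (K(v) = -7*(v + v) = -14*v)
X(x, g) = 16
C(y, G) = G*y (C(y, G) = (1*y)*G - 14*0 = y*G + 0 = G*y + 0 = G*y)
C(X(0, 4), F)³ = (-3*16)³ = (-48)³ = -110592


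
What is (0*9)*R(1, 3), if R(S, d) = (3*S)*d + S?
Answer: 0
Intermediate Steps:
R(S, d) = S + 3*S*d (R(S, d) = 3*S*d + S = S + 3*S*d)
(0*9)*R(1, 3) = (0*9)*(1*(1 + 3*3)) = 0*(1*(1 + 9)) = 0*(1*10) = 0*10 = 0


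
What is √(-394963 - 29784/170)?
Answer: I*√9878455/5 ≈ 628.6*I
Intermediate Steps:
√(-394963 - 29784/170) = √(-394963 - 584*3/10) = √(-394963 - 876/5) = √(-1975691/5) = I*√9878455/5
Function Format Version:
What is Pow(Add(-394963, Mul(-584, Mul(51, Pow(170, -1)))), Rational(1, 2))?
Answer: Mul(Rational(1, 5), I, Pow(9878455, Rational(1, 2))) ≈ Mul(628.60, I)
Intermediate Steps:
Pow(Add(-394963, Mul(-584, Mul(51, Pow(170, -1)))), Rational(1, 2)) = Pow(Add(-394963, Mul(-584, Mul(51, Rational(1, 170)))), Rational(1, 2)) = Pow(Add(-394963, Mul(-584, Rational(3, 10))), Rational(1, 2)) = Pow(Add(-394963, Rational(-876, 5)), Rational(1, 2)) = Pow(Rational(-1975691, 5), Rational(1, 2)) = Mul(Rational(1, 5), I, Pow(9878455, Rational(1, 2)))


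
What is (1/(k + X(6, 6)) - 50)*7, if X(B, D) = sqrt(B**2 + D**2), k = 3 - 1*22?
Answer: -101283/289 - 42*sqrt(2)/289 ≈ -350.67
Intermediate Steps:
k = -19 (k = 3 - 22 = -19)
(1/(k + X(6, 6)) - 50)*7 = (1/(-19 + sqrt(6**2 + 6**2)) - 50)*7 = (1/(-19 + sqrt(36 + 36)) - 50)*7 = (1/(-19 + sqrt(72)) - 50)*7 = (1/(-19 + 6*sqrt(2)) - 50)*7 = (-50 + 1/(-19 + 6*sqrt(2)))*7 = -350 + 7/(-19 + 6*sqrt(2))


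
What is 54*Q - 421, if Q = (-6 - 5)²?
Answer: 6113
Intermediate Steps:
Q = 121 (Q = (-11)² = 121)
54*Q - 421 = 54*121 - 421 = 6534 - 421 = 6113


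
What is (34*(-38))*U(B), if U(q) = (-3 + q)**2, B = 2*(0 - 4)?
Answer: -156332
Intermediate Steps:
B = -8 (B = 2*(-4) = -8)
(34*(-38))*U(B) = (34*(-38))*(-3 - 8)**2 = -1292*(-11)**2 = -1292*121 = -156332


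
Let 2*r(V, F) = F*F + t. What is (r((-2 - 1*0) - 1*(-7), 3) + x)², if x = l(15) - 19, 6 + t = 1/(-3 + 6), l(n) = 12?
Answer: 256/9 ≈ 28.444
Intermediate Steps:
t = -17/3 (t = -6 + 1/(-3 + 6) = -6 + 1/3 = -6 + ⅓ = -17/3 ≈ -5.6667)
x = -7 (x = 12 - 19 = -7)
r(V, F) = -17/6 + F²/2 (r(V, F) = (F*F - 17/3)/2 = (F² - 17/3)/2 = (-17/3 + F²)/2 = -17/6 + F²/2)
(r((-2 - 1*0) - 1*(-7), 3) + x)² = ((-17/6 + (½)*3²) - 7)² = ((-17/6 + (½)*9) - 7)² = ((-17/6 + 9/2) - 7)² = (5/3 - 7)² = (-16/3)² = 256/9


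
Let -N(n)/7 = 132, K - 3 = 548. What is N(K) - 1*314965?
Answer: -315889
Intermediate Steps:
K = 551 (K = 3 + 548 = 551)
N(n) = -924 (N(n) = -7*132 = -924)
N(K) - 1*314965 = -924 - 1*314965 = -924 - 314965 = -315889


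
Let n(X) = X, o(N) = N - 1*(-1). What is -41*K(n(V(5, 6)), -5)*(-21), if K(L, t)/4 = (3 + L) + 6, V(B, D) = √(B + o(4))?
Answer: 30996 + 3444*√10 ≈ 41887.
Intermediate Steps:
o(N) = 1 + N (o(N) = N + 1 = 1 + N)
V(B, D) = √(5 + B) (V(B, D) = √(B + (1 + 4)) = √(B + 5) = √(5 + B))
K(L, t) = 36 + 4*L (K(L, t) = 4*((3 + L) + 6) = 4*(9 + L) = 36 + 4*L)
-41*K(n(V(5, 6)), -5)*(-21) = -41*(36 + 4*√(5 + 5))*(-21) = -41*(36 + 4*√10)*(-21) = (-1476 - 164*√10)*(-21) = 30996 + 3444*√10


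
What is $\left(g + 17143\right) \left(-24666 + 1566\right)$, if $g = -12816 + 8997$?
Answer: $-307784400$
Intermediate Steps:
$g = -3819$
$\left(g + 17143\right) \left(-24666 + 1566\right) = \left(-3819 + 17143\right) \left(-24666 + 1566\right) = 13324 \left(-23100\right) = -307784400$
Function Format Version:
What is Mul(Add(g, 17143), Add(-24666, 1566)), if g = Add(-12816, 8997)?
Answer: -307784400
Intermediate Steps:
g = -3819
Mul(Add(g, 17143), Add(-24666, 1566)) = Mul(Add(-3819, 17143), Add(-24666, 1566)) = Mul(13324, -23100) = -307784400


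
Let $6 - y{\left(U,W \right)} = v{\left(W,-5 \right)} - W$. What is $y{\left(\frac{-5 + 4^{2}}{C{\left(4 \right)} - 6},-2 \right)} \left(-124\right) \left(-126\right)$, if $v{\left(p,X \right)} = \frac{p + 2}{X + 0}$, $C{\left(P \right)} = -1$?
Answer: $62496$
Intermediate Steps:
$v{\left(p,X \right)} = \frac{2 + p}{X}$
$y{\left(U,W \right)} = \frac{32}{5} + \frac{6 W}{5}$ ($y{\left(U,W \right)} = 6 - \left(\frac{2 + W}{-5} - W\right) = 6 - \left(- \frac{2 + W}{5} - W\right) = 6 - \left(\left(- \frac{2}{5} - \frac{W}{5}\right) - W\right) = 6 - \left(- \frac{2}{5} - \frac{6 W}{5}\right) = 6 + \left(\frac{2}{5} + \frac{6 W}{5}\right) = \frac{32}{5} + \frac{6 W}{5}$)
$y{\left(\frac{-5 + 4^{2}}{C{\left(4 \right)} - 6},-2 \right)} \left(-124\right) \left(-126\right) = \left(\frac{32}{5} + \frac{6}{5} \left(-2\right)\right) \left(-124\right) \left(-126\right) = \left(\frac{32}{5} - \frac{12}{5}\right) \left(-124\right) \left(-126\right) = 4 \left(-124\right) \left(-126\right) = \left(-496\right) \left(-126\right) = 62496$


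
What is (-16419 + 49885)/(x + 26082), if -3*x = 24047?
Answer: 100398/54199 ≈ 1.8524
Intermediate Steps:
x = -24047/3 (x = -⅓*24047 = -24047/3 ≈ -8015.7)
(-16419 + 49885)/(x + 26082) = (-16419 + 49885)/(-24047/3 + 26082) = 33466/(54199/3) = 33466*(3/54199) = 100398/54199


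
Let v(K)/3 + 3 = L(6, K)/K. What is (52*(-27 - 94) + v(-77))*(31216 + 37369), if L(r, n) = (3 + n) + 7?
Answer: -3023825360/7 ≈ -4.3197e+8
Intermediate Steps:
L(r, n) = 10 + n
v(K) = -9 + 3*(10 + K)/K (v(K) = -9 + 3*((10 + K)/K) = -9 + 3*(10 + K)/K)
(52*(-27 - 94) + v(-77))*(31216 + 37369) = (52*(-27 - 94) + (-6 + 30/(-77)))*(31216 + 37369) = (52*(-121) + (-6 + 30*(-1/77)))*68585 = (-6292 + (-6 - 30/77))*68585 = (-6292 - 492/77)*68585 = -484976/77*68585 = -3023825360/7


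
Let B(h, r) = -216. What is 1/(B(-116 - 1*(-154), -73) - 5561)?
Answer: -1/5777 ≈ -0.00017310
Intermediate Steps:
1/(B(-116 - 1*(-154), -73) - 5561) = 1/(-216 - 5561) = 1/(-5777) = -1/5777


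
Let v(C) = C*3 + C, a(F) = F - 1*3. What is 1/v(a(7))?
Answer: 1/16 ≈ 0.062500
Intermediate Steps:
a(F) = -3 + F (a(F) = F - 3 = -3 + F)
v(C) = 4*C (v(C) = 3*C + C = 4*C)
1/v(a(7)) = 1/(4*(-3 + 7)) = 1/(4*4) = 1/16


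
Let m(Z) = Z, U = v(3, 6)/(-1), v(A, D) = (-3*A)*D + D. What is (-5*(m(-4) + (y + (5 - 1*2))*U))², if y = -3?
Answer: 400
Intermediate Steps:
v(A, D) = D - 3*A*D (v(A, D) = -3*A*D + D = D - 3*A*D)
U = 48 (U = (6*(1 - 3*3))/(-1) = (6*(1 - 9))*(-1) = (6*(-8))*(-1) = -48*(-1) = 48)
(-5*(m(-4) + (y + (5 - 1*2))*U))² = (-5*(-4 + (-3 + (5 - 1*2))*48))² = (-5*(-4 + (-3 + (5 - 2))*48))² = (-5*(-4 + (-3 + 3)*48))² = (-5*(-4 + 0*48))² = (-5*(-4 + 0))² = (-5*(-4))² = 20² = 400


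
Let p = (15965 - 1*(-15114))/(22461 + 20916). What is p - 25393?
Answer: -1101441082/43377 ≈ -25392.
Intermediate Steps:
p = 31079/43377 (p = (15965 + 15114)/43377 = 31079*(1/43377) = 31079/43377 ≈ 0.71649)
p - 25393 = 31079/43377 - 25393 = -1101441082/43377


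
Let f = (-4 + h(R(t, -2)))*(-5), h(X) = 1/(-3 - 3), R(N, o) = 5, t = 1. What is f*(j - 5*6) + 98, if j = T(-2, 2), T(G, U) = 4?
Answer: -1331/3 ≈ -443.67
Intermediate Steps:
j = 4
h(X) = -⅙ (h(X) = 1/(-6) = -⅙)
f = 125/6 (f = (-4 - ⅙)*(-5) = -25/6*(-5) = 125/6 ≈ 20.833)
f*(j - 5*6) + 98 = 125*(4 - 5*6)/6 + 98 = 125*(4 - 30)/6 + 98 = (125/6)*(-26) + 98 = -1625/3 + 98 = -1331/3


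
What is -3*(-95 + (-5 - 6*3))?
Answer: 354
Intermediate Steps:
-3*(-95 + (-5 - 6*3)) = -3*(-95 + (-5 - 18)) = -3*(-95 - 23) = -3*(-118) = 354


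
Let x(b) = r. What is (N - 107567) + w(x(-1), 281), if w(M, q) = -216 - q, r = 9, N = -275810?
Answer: -383874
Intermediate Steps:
x(b) = 9
(N - 107567) + w(x(-1), 281) = (-275810 - 107567) + (-216 - 1*281) = -383377 + (-216 - 281) = -383377 - 497 = -383874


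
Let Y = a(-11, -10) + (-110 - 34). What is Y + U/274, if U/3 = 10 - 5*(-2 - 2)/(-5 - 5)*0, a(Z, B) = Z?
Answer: -21220/137 ≈ -154.89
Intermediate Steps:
Y = -155 (Y = -11 + (-110 - 34) = -11 - 144 = -155)
U = 30 (U = 3*(10 - 5*(-2 - 2)/(-5 - 5)*0) = 3*(10 - 5*(-4/(-10))*0) = 3*(10 - 5*(-4*(-1/10))*0) = 3*(10 - 2*0) = 3*(10 - 5*0) = 3*(10 + 0) = 3*10 = 30)
Y + U/274 = -155 + 30/274 = -155 + (1/274)*30 = -155 + 15/137 = -21220/137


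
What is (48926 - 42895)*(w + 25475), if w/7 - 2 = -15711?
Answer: -509547128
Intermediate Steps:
w = -109963 (w = 14 + 7*(-15711) = 14 - 109977 = -109963)
(48926 - 42895)*(w + 25475) = (48926 - 42895)*(-109963 + 25475) = 6031*(-84488) = -509547128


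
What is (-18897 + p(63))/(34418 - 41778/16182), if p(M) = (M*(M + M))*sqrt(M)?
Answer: -16988403/30939461 + 3058398*sqrt(7)/4419923 ≈ 1.2817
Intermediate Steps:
p(M) = 2*M**(5/2) (p(M) = (M*(2*M))*sqrt(M) = (2*M**2)*sqrt(M) = 2*M**(5/2))
(-18897 + p(63))/(34418 - 41778/16182) = (-18897 + 2*63**(5/2))/(34418 - 41778/16182) = (-18897 + 2*(11907*sqrt(7)))/(34418 - 41778*1/16182) = (-18897 + 23814*sqrt(7))/(34418 - 2321/899) = (-18897 + 23814*sqrt(7))/(30939461/899) = (-18897 + 23814*sqrt(7))*(899/30939461) = -16988403/30939461 + 3058398*sqrt(7)/4419923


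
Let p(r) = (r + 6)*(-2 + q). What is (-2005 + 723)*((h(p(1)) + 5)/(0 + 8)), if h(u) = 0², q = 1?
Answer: -3205/4 ≈ -801.25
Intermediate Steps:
p(r) = -6 - r (p(r) = (r + 6)*(-2 + 1) = (6 + r)*(-1) = -6 - r)
h(u) = 0
(-2005 + 723)*((h(p(1)) + 5)/(0 + 8)) = (-2005 + 723)*((0 + 5)/(0 + 8)) = -6410/8 = -1282*5/8 = -3205/4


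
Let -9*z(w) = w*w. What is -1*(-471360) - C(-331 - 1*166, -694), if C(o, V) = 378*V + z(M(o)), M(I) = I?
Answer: 6850237/9 ≈ 7.6114e+5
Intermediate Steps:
z(w) = -w**2/9 (z(w) = -w*w/9 = -w**2/9)
C(o, V) = 378*V - o**2/9
-1*(-471360) - C(-331 - 1*166, -694) = -1*(-471360) - (378*(-694) - (-331 - 1*166)**2/9) = 471360 - (-262332 - (-331 - 166)**2/9) = 471360 - (-262332 - 1/9*(-497)**2) = 471360 - (-262332 - 1/9*247009) = 471360 - (-262332 - 247009/9) = 471360 - 1*(-2607997/9) = 471360 + 2607997/9 = 6850237/9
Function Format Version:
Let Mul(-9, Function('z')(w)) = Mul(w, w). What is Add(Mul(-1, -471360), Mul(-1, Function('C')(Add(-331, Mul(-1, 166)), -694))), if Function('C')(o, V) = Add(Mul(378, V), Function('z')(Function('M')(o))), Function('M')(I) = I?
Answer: Rational(6850237, 9) ≈ 7.6114e+5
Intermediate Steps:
Function('z')(w) = Mul(Rational(-1, 9), Pow(w, 2)) (Function('z')(w) = Mul(Rational(-1, 9), Mul(w, w)) = Mul(Rational(-1, 9), Pow(w, 2)))
Function('C')(o, V) = Add(Mul(378, V), Mul(Rational(-1, 9), Pow(o, 2)))
Add(Mul(-1, -471360), Mul(-1, Function('C')(Add(-331, Mul(-1, 166)), -694))) = Add(Mul(-1, -471360), Mul(-1, Add(Mul(378, -694), Mul(Rational(-1, 9), Pow(Add(-331, Mul(-1, 166)), 2))))) = Add(471360, Mul(-1, Add(-262332, Mul(Rational(-1, 9), Pow(Add(-331, -166), 2))))) = Add(471360, Mul(-1, Add(-262332, Mul(Rational(-1, 9), Pow(-497, 2))))) = Add(471360, Mul(-1, Add(-262332, Mul(Rational(-1, 9), 247009)))) = Add(471360, Mul(-1, Add(-262332, Rational(-247009, 9)))) = Add(471360, Mul(-1, Rational(-2607997, 9))) = Add(471360, Rational(2607997, 9)) = Rational(6850237, 9)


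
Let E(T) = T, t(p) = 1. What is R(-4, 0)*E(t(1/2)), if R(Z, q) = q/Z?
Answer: 0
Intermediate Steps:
R(-4, 0)*E(t(1/2)) = (0/(-4))*1 = (0*(-¼))*1 = 0*1 = 0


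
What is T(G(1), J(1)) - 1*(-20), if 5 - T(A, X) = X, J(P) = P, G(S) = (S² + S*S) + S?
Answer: 24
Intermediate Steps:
G(S) = S + 2*S² (G(S) = (S² + S²) + S = 2*S² + S = S + 2*S²)
T(A, X) = 5 - X
T(G(1), J(1)) - 1*(-20) = (5 - 1*1) - 1*(-20) = (5 - 1) + 20 = 4 + 20 = 24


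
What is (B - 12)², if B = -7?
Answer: 361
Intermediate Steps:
(B - 12)² = (-7 - 12)² = (-19)² = 361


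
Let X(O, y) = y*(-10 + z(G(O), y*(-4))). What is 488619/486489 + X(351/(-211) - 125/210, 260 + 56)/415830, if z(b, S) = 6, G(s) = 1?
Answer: 33761252779/33716120145 ≈ 1.0013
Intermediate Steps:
X(O, y) = -4*y (X(O, y) = y*(-10 + 6) = y*(-4) = -4*y)
488619/486489 + X(351/(-211) - 125/210, 260 + 56)/415830 = 488619/486489 - 4*(260 + 56)/415830 = 488619*(1/486489) - 4*316*(1/415830) = 162873/162163 - 1264*1/415830 = 162873/162163 - 632/207915 = 33761252779/33716120145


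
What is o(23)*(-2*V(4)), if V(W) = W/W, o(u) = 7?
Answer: -14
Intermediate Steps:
V(W) = 1
o(23)*(-2*V(4)) = 7*(-2*1) = 7*(-2) = -14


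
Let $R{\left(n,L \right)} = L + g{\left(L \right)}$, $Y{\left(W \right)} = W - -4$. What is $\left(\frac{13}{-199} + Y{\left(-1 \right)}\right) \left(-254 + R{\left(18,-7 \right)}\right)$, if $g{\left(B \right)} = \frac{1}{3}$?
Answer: $- \frac{456688}{597} \approx -764.97$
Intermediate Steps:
$Y{\left(W \right)} = 4 + W$ ($Y{\left(W \right)} = W + 4 = 4 + W$)
$g{\left(B \right)} = \frac{1}{3}$
$R{\left(n,L \right)} = \frac{1}{3} + L$ ($R{\left(n,L \right)} = L + \frac{1}{3} = \frac{1}{3} + L$)
$\left(\frac{13}{-199} + Y{\left(-1 \right)}\right) \left(-254 + R{\left(18,-7 \right)}\right) = \left(\frac{13}{-199} + \left(4 - 1\right)\right) \left(-254 + \left(\frac{1}{3} - 7\right)\right) = \left(13 \left(- \frac{1}{199}\right) + 3\right) \left(-254 - \frac{20}{3}\right) = \left(- \frac{13}{199} + 3\right) \left(- \frac{782}{3}\right) = \frac{584}{199} \left(- \frac{782}{3}\right) = - \frac{456688}{597}$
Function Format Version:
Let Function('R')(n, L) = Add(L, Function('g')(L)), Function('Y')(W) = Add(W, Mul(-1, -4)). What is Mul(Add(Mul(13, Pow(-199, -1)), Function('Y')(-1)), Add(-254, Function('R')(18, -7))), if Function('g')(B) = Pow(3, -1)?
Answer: Rational(-456688, 597) ≈ -764.97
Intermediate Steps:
Function('Y')(W) = Add(4, W) (Function('Y')(W) = Add(W, 4) = Add(4, W))
Function('g')(B) = Rational(1, 3)
Function('R')(n, L) = Add(Rational(1, 3), L) (Function('R')(n, L) = Add(L, Rational(1, 3)) = Add(Rational(1, 3), L))
Mul(Add(Mul(13, Pow(-199, -1)), Function('Y')(-1)), Add(-254, Function('R')(18, -7))) = Mul(Add(Mul(13, Pow(-199, -1)), Add(4, -1)), Add(-254, Add(Rational(1, 3), -7))) = Mul(Add(Mul(13, Rational(-1, 199)), 3), Add(-254, Rational(-20, 3))) = Mul(Add(Rational(-13, 199), 3), Rational(-782, 3)) = Mul(Rational(584, 199), Rational(-782, 3)) = Rational(-456688, 597)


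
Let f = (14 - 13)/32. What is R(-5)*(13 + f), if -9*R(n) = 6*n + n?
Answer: 4865/96 ≈ 50.677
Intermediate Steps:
R(n) = -7*n/9 (R(n) = -(6*n + n)/9 = -7*n/9)
f = 1/32 (f = 1*(1/32) = 1/32 ≈ 0.031250)
R(-5)*(13 + f) = (-7/9*(-5))*(13 + 1/32) = (35/9)*(417/32) = 4865/96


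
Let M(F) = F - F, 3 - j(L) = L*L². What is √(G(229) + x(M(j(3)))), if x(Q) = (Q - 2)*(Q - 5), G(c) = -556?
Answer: I*√546 ≈ 23.367*I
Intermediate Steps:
j(L) = 3 - L³ (j(L) = 3 - L*L² = 3 - L³)
M(F) = 0
x(Q) = (-5 + Q)*(-2 + Q) (x(Q) = (-2 + Q)*(-5 + Q) = (-5 + Q)*(-2 + Q))
√(G(229) + x(M(j(3)))) = √(-556 + (10 + 0² - 7*0)) = √(-556 + (10 + 0 + 0)) = √(-556 + 10) = √(-546) = I*√546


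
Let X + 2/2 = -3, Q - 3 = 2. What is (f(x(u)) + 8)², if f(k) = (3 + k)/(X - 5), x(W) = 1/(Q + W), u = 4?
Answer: 384400/6561 ≈ 58.589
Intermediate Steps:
Q = 5 (Q = 3 + 2 = 5)
X = -4 (X = -1 - 3 = -4)
x(W) = 1/(5 + W)
f(k) = -⅓ - k/9 (f(k) = (3 + k)/(-4 - 5) = (3 + k)/(-9) = (3 + k)*(-⅑) = -⅓ - k/9)
(f(x(u)) + 8)² = ((-⅓ - 1/(9*(5 + 4))) + 8)² = ((-⅓ - ⅑/9) + 8)² = ((-⅓ - ⅑*⅑) + 8)² = ((-⅓ - 1/81) + 8)² = (-28/81 + 8)² = (620/81)² = 384400/6561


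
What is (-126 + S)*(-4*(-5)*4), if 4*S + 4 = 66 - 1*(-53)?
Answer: -7780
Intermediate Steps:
S = 115/4 (S = -1 + (66 - 1*(-53))/4 = -1 + (66 + 53)/4 = -1 + (¼)*119 = -1 + 119/4 = 115/4 ≈ 28.750)
(-126 + S)*(-4*(-5)*4) = (-126 + 115/4)*(-4*(-5)*4) = -1945*4 = -389/4*80 = -7780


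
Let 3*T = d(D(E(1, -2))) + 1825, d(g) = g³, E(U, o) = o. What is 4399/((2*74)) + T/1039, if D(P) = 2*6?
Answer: 14237527/461316 ≈ 30.863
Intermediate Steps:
D(P) = 12
T = 3553/3 (T = (12³ + 1825)/3 = (1728 + 1825)/3 = (⅓)*3553 = 3553/3 ≈ 1184.3)
4399/((2*74)) + T/1039 = 4399/((2*74)) + (3553/3)/1039 = 4399/148 + (3553/3)*(1/1039) = 4399*(1/148) + 3553/3117 = 4399/148 + 3553/3117 = 14237527/461316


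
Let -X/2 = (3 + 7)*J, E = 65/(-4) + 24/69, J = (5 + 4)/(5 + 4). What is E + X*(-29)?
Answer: 51897/92 ≈ 564.10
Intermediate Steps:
J = 1 (J = 9/9 = 9*(⅑) = 1)
E = -1463/92 (E = 65*(-¼) + 24*(1/69) = -65/4 + 8/23 = -1463/92 ≈ -15.902)
X = -20 (X = -2*(3 + 7) = -20 ≈ -20.000)
E + X*(-29) = -1463/92 - 20*(-29) = -1463/92 + 580 = 51897/92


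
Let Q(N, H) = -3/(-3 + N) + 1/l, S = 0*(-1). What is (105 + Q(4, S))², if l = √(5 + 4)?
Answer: 94249/9 ≈ 10472.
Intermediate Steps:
S = 0
l = 3 (l = √9 = 3)
Q(N, H) = ⅓ - 3/(-3 + N) (Q(N, H) = -3/(-3 + N) + 1/3 = -3/(-3 + N) + 1*(⅓) = -3/(-3 + N) + ⅓ = ⅓ - 3/(-3 + N))
(105 + Q(4, S))² = (105 + (-12 + 4)/(3*(-3 + 4)))² = (105 + (⅓)*(-8)/1)² = (105 + (⅓)*1*(-8))² = (105 - 8/3)² = (307/3)² = 94249/9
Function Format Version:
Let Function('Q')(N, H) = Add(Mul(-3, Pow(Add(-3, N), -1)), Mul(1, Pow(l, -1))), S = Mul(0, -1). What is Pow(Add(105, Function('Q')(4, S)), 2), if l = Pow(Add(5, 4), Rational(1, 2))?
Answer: Rational(94249, 9) ≈ 10472.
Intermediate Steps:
S = 0
l = 3 (l = Pow(9, Rational(1, 2)) = 3)
Function('Q')(N, H) = Add(Rational(1, 3), Mul(-3, Pow(Add(-3, N), -1))) (Function('Q')(N, H) = Add(Mul(-3, Pow(Add(-3, N), -1)), Mul(1, Pow(3, -1))) = Add(Mul(-3, Pow(Add(-3, N), -1)), Mul(1, Rational(1, 3))) = Add(Mul(-3, Pow(Add(-3, N), -1)), Rational(1, 3)) = Add(Rational(1, 3), Mul(-3, Pow(Add(-3, N), -1))))
Pow(Add(105, Function('Q')(4, S)), 2) = Pow(Add(105, Mul(Rational(1, 3), Pow(Add(-3, 4), -1), Add(-12, 4))), 2) = Pow(Add(105, Mul(Rational(1, 3), Pow(1, -1), -8)), 2) = Pow(Add(105, Mul(Rational(1, 3), 1, -8)), 2) = Pow(Add(105, Rational(-8, 3)), 2) = Pow(Rational(307, 3), 2) = Rational(94249, 9)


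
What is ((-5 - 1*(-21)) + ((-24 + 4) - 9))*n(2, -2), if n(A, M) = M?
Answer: 26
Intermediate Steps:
((-5 - 1*(-21)) + ((-24 + 4) - 9))*n(2, -2) = ((-5 - 1*(-21)) + ((-24 + 4) - 9))*(-2) = ((-5 + 21) + (-20 - 9))*(-2) = (16 - 29)*(-2) = -13*(-2) = 26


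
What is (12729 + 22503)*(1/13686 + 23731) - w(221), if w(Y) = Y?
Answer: 1907122142123/2281 ≈ 8.3609e+8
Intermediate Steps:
(12729 + 22503)*(1/13686 + 23731) - w(221) = (12729 + 22503)*(1/13686 + 23731) - 1*221 = 35232*(1/13686 + 23731) - 221 = 35232*(324782467/13686) - 221 = 1907122646224/2281 - 221 = 1907122142123/2281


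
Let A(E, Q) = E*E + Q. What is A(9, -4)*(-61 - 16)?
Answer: -5929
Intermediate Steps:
A(E, Q) = Q + E**2 (A(E, Q) = E**2 + Q = Q + E**2)
A(9, -4)*(-61 - 16) = (-4 + 9**2)*(-61 - 16) = (-4 + 81)*(-77) = 77*(-77) = -5929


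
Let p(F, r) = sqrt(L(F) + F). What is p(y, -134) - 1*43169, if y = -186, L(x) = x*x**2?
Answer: -43169 + I*sqrt(6435042) ≈ -43169.0 + 2536.7*I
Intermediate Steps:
L(x) = x**3
p(F, r) = sqrt(F + F**3) (p(F, r) = sqrt(F**3 + F) = sqrt(F + F**3))
p(y, -134) - 1*43169 = sqrt(-186 + (-186)**3) - 1*43169 = sqrt(-186 - 6434856) - 43169 = sqrt(-6435042) - 43169 = I*sqrt(6435042) - 43169 = -43169 + I*sqrt(6435042)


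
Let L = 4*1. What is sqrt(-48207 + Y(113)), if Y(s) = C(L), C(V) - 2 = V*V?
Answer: I*sqrt(48189) ≈ 219.52*I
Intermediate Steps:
L = 4
C(V) = 2 + V**2 (C(V) = 2 + V*V = 2 + V**2)
Y(s) = 18 (Y(s) = 2 + 4**2 = 2 + 16 = 18)
sqrt(-48207 + Y(113)) = sqrt(-48207 + 18) = sqrt(-48189) = I*sqrt(48189)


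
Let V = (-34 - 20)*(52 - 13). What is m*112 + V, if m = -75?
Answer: -10506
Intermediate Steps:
V = -2106 (V = -54*39 = -2106)
m*112 + V = -75*112 - 2106 = -8400 - 2106 = -10506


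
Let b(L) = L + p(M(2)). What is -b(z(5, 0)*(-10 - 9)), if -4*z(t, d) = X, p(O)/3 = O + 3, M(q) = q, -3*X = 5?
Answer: -85/12 ≈ -7.0833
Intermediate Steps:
X = -5/3 (X = -⅓*5 = -5/3 ≈ -1.6667)
p(O) = 9 + 3*O (p(O) = 3*(O + 3) = 3*(3 + O) = 9 + 3*O)
z(t, d) = 5/12 (z(t, d) = -¼*(-5/3) = 5/12)
b(L) = 15 + L (b(L) = L + (9 + 3*2) = L + (9 + 6) = L + 15 = 15 + L)
-b(z(5, 0)*(-10 - 9)) = -(15 + 5*(-10 - 9)/12) = -(15 + (5/12)*(-19)) = -(15 - 95/12) = -1*85/12 = -85/12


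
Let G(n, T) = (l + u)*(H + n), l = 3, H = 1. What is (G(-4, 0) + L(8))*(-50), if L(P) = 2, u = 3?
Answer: 800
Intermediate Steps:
G(n, T) = 6 + 6*n (G(n, T) = (3 + 3)*(1 + n) = 6*(1 + n) = 6 + 6*n)
(G(-4, 0) + L(8))*(-50) = ((6 + 6*(-4)) + 2)*(-50) = ((6 - 24) + 2)*(-50) = (-18 + 2)*(-50) = -16*(-50) = 800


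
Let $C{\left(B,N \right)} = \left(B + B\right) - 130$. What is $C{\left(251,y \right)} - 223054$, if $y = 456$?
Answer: $-222682$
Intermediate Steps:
$C{\left(B,N \right)} = -130 + 2 B$ ($C{\left(B,N \right)} = 2 B - 130 = -130 + 2 B$)
$C{\left(251,y \right)} - 223054 = \left(-130 + 2 \cdot 251\right) - 223054 = \left(-130 + 502\right) - 223054 = 372 - 223054 = -222682$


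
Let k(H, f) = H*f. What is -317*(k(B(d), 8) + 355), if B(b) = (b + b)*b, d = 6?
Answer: -295127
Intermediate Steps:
B(b) = 2*b**2 (B(b) = (2*b)*b = 2*b**2)
-317*(k(B(d), 8) + 355) = -317*((2*6**2)*8 + 355) = -317*((2*36)*8 + 355) = -317*(72*8 + 355) = -317*(576 + 355) = -317*931 = -295127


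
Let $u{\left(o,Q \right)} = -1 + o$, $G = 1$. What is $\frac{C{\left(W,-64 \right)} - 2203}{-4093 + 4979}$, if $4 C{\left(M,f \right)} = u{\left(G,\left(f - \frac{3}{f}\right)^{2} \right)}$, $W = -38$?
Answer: $- \frac{2203}{886} \approx -2.4865$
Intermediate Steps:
$C{\left(M,f \right)} = 0$ ($C{\left(M,f \right)} = \frac{-1 + 1}{4} = \frac{1}{4} \cdot 0 = 0$)
$\frac{C{\left(W,-64 \right)} - 2203}{-4093 + 4979} = \frac{0 - 2203}{-4093 + 4979} = - \frac{2203}{886}$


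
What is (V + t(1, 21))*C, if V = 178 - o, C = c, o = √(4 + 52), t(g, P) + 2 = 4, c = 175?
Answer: 31500 - 350*√14 ≈ 30190.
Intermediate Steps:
t(g, P) = 2 (t(g, P) = -2 + 4 = 2)
o = 2*√14 (o = √56 = 2*√14 ≈ 7.4833)
C = 175
V = 178 - 2*√14 ≈ 170.52
(V + t(1, 21))*C = ((178 - 2*√14) + 2)*175 = (180 - 2*√14)*175 = 31500 - 350*√14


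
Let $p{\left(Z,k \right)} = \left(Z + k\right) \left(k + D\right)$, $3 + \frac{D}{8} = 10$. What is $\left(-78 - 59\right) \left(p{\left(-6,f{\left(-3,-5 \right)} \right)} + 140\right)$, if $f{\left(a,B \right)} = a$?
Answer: $46169$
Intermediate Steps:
$D = 56$ ($D = -24 + 8 \cdot 10 = -24 + 80 = 56$)
$p{\left(Z,k \right)} = \left(56 + k\right) \left(Z + k\right)$ ($p{\left(Z,k \right)} = \left(Z + k\right) \left(k + 56\right) = \left(Z + k\right) \left(56 + k\right) = \left(56 + k\right) \left(Z + k\right)$)
$\left(-78 - 59\right) \left(p{\left(-6,f{\left(-3,-5 \right)} \right)} + 140\right) = \left(-78 - 59\right) \left(\left(\left(-3\right)^{2} + 56 \left(-6\right) + 56 \left(-3\right) - -18\right) + 140\right) = - 137 \left(\left(9 - 336 - 168 + 18\right) + 140\right) = - 137 \left(-477 + 140\right) = \left(-137\right) \left(-337\right) = 46169$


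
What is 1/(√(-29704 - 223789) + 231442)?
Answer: 231442/53565652857 - I*√253493/53565652857 ≈ 4.3207e-6 - 9.3993e-9*I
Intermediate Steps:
1/(√(-29704 - 223789) + 231442) = 1/(√(-253493) + 231442) = 1/(I*√253493 + 231442) = 1/(231442 + I*√253493)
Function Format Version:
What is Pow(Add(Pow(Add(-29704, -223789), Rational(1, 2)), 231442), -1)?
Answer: Add(Rational(231442, 53565652857), Mul(Rational(-1, 53565652857), I, Pow(253493, Rational(1, 2)))) ≈ Add(4.3207e-6, Mul(-9.3993e-9, I))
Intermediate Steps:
Pow(Add(Pow(Add(-29704, -223789), Rational(1, 2)), 231442), -1) = Pow(Add(Pow(-253493, Rational(1, 2)), 231442), -1) = Pow(Add(Mul(I, Pow(253493, Rational(1, 2))), 231442), -1) = Pow(Add(231442, Mul(I, Pow(253493, Rational(1, 2)))), -1)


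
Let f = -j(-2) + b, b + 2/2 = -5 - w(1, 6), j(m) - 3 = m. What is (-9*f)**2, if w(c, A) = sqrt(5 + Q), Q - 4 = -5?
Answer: 6561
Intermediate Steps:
Q = -1 (Q = 4 - 5 = -1)
w(c, A) = 2 (w(c, A) = sqrt(5 - 1) = sqrt(4) = 2)
j(m) = 3 + m
b = -8 (b = -1 + (-5 - 1*2) = -1 + (-5 - 2) = -1 - 7 = -8)
f = -9 (f = -(3 - 2) - 8 = -1*1 - 8 = -1 - 8 = -9)
(-9*f)**2 = (-9*(-9))**2 = 81**2 = 6561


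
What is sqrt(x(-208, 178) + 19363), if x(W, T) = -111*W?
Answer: sqrt(42451) ≈ 206.04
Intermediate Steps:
sqrt(x(-208, 178) + 19363) = sqrt(-111*(-208) + 19363) = sqrt(23088 + 19363) = sqrt(42451)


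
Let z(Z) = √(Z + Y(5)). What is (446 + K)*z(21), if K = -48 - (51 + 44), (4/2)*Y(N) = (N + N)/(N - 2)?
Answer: 202*√51 ≈ 1442.6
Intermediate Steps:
Y(N) = N/(-2 + N) (Y(N) = ((N + N)/(N - 2))/2 = ((2*N)/(-2 + N))/2 = (2*N/(-2 + N))/2 = N/(-2 + N))
z(Z) = √(5/3 + Z) (z(Z) = √(Z + 5/(-2 + 5)) = √(Z + 5/3) = √(5/3 + Z))
K = -143 (K = -48 - 1*95 = -48 - 95 = -143)
(446 + K)*z(21) = (446 - 143)*(√(15 + 9*21)/3) = 303*(√(15 + 189)/3) = 303*(√204/3) = 303*((2*√51)/3) = 303*(2*√51/3) = 202*√51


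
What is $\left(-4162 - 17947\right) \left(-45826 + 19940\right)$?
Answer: $572313574$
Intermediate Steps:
$\left(-4162 - 17947\right) \left(-45826 + 19940\right) = \left(-22109\right) \left(-25886\right) = 572313574$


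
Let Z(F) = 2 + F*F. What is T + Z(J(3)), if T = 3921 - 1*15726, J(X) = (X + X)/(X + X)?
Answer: -11802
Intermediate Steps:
J(X) = 1 (J(X) = (2*X)/((2*X)) = (2*X)*(1/(2*X)) = 1)
Z(F) = 2 + F**2
T = -11805 (T = 3921 - 15726 = -11805)
T + Z(J(3)) = -11805 + (2 + 1**2) = -11805 + (2 + 1) = -11805 + 3 = -11802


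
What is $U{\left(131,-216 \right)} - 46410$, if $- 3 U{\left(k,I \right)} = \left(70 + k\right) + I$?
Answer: $-46405$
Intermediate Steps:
$U{\left(k,I \right)} = - \frac{70}{3} - \frac{I}{3} - \frac{k}{3}$ ($U{\left(k,I \right)} = - \frac{\left(70 + k\right) + I}{3} = - \frac{70 + I + k}{3} = - \frac{70}{3} - \frac{I}{3} - \frac{k}{3}$)
$U{\left(131,-216 \right)} - 46410 = \left(- \frac{70}{3} - -72 - \frac{131}{3}\right) - 46410 = \left(- \frac{70}{3} + 72 - \frac{131}{3}\right) - 46410 = 5 - 46410 = -46405$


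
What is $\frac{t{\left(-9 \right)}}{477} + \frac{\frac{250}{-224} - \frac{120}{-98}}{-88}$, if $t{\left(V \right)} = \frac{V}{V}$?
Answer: $\frac{28447}{32909184} \approx 0.00086441$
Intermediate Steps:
$t{\left(V \right)} = 1$
$\frac{t{\left(-9 \right)}}{477} + \frac{\frac{250}{-224} - \frac{120}{-98}}{-88} = 1 \cdot \frac{1}{477} + \frac{\frac{250}{-224} - \frac{120}{-98}}{-88} = 1 \cdot \frac{1}{477} + \left(250 \left(- \frac{1}{224}\right) - - \frac{60}{49}\right) \left(- \frac{1}{88}\right) = \frac{1}{477} + \left(- \frac{125}{112} + \frac{60}{49}\right) \left(- \frac{1}{88}\right) = \frac{1}{477} + \frac{85}{784} \left(- \frac{1}{88}\right) = \frac{1}{477} - \frac{85}{68992} = \frac{28447}{32909184}$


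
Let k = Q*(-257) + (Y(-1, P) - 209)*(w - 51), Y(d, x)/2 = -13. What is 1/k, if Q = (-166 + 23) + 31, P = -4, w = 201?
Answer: -1/6466 ≈ -0.00015466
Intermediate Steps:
Y(d, x) = -26 (Y(d, x) = 2*(-13) = -26)
Q = -112 (Q = -143 + 31 = -112)
k = -6466 (k = -112*(-257) + (-26 - 209)*(201 - 51) = 28784 - 235*150 = 28784 - 35250 = -6466)
1/k = 1/(-6466) = -1/6466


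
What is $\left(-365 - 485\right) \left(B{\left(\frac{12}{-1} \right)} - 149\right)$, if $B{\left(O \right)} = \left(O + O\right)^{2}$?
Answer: $-362950$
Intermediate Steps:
$B{\left(O \right)} = 4 O^{2}$ ($B{\left(O \right)} = \left(2 O\right)^{2} = 4 O^{2}$)
$\left(-365 - 485\right) \left(B{\left(\frac{12}{-1} \right)} - 149\right) = \left(-365 - 485\right) \left(4 \left(\frac{12}{-1}\right)^{2} - 149\right) = - 850 \left(4 \left(12 \left(-1\right)\right)^{2} - 149\right) = - 850 \left(4 \left(-12\right)^{2} - 149\right) = - 850 \left(4 \cdot 144 - 149\right) = - 850 \left(576 - 149\right) = \left(-850\right) 427 = -362950$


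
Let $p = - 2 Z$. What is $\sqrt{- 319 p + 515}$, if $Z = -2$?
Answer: $i \sqrt{761} \approx 27.586 i$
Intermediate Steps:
$p = 4$ ($p = \left(-2\right) \left(-2\right) = 4$)
$\sqrt{- 319 p + 515} = \sqrt{\left(-319\right) 4 + 515} = \sqrt{-1276 + 515} = \sqrt{-761} = i \sqrt{761}$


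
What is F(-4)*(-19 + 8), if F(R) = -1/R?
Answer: -11/4 ≈ -2.7500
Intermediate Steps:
F(-4)*(-19 + 8) = (-1/(-4))*(-19 + 8) = -1*(-¼)*(-11) = (¼)*(-11) = -11/4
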